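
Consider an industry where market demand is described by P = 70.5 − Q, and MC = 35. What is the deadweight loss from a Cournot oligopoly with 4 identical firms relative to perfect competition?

DWL = 25.205

Competitive firms price at marginal cost: P = 35, giving Q = 35.5.
In a 4-firm Cournot equilibrium, symmetry and the first-order condition give q = (70.5 − 35)/(5) = 7.1. So Q = 28.4 and P = 42.1.
DWL is the triangle between Q = 28.4 and Q = 35.5: ½·(35.5 − 28.4)·(42.1 − 35) = 25.205.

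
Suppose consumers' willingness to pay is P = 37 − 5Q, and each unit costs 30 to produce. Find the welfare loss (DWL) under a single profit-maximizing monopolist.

Competitive firms price at marginal cost: P = 30, giving Q = 1.4.
Monopoly sets MR = MC: 37 − 10Q = 30 ⇒ Q = 0.7, P = 37 − 5·0.7 = 33.5.
DWL is the triangle between Q = 0.7 and Q = 1.4: ½·(1.4 − 0.7)·(33.5 − 30) = 1.225.

DWL = 1.225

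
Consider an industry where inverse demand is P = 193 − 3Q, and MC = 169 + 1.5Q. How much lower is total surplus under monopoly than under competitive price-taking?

Total surplus falls by 10.24

Competitive equilibrium sets price equal to marginal cost: 193 − 3Q = 169 + 1.5Q, so Q = 16/3 and P = 177.
CS = ½·(193 − 177)·16/3 = 128/3; PS = (177·16/3 − 169·16/3 − ½·1.5·(16/3)²) = 64/3; TS = 64.
The monopolist equates marginal revenue to marginal cost: 193 − 6Q = 169 + 1.5Q, so Q = 3.2. From demand, P = 183.4.
CS = ½·(193 − 183.4)·3.2 = 15.36; PS = (183.4·3.2 − 169·3.2 − ½·1.5·3.2²) = 38.4; TS = 53.76.
Change in total surplus: 53.76 − 64 = −10.24.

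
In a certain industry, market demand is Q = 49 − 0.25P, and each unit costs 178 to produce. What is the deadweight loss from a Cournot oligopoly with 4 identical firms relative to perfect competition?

Inverting demand: P = 196 − 4Q.
Perfect competition: P = MC = 178, so 196 − 4Q = 178 and Q = 4.5.
With 4 symmetric Cournot firms, each firm's FOC gives 196 − 20q = 178, so q = 0.9, Q = 4·0.9 = 3.6, and P = 181.6.
DWL is the triangle between Q = 3.6 and Q = 4.5: ½·(4.5 − 3.6)·(181.6 − 178) = 1.62.

DWL = 1.62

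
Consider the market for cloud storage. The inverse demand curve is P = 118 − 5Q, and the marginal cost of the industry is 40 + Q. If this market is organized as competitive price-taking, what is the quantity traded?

Under competition P = MC: 118 − 5Q = 40 + Q ⇒ Q = 13, P = 53.

Q = 13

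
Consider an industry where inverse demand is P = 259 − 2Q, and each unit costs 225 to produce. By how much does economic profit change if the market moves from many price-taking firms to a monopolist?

Economic profit rises by 144.5

Competitive firms price at marginal cost: P = 225, giving Q = 17.
Profit = (225 − 225)·17 = 0.
Monopoly sets MR = MC: 259 − 4Q = 225 ⇒ Q = 8.5, P = 259 − 2·8.5 = 242.
Profit = (242 − 225)·8.5 = 144.5.
Change in economic profit: 144.5 − 0 = 144.5.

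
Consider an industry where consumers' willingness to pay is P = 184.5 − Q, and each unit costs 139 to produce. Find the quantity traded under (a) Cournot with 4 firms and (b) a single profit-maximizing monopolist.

Cournot: Q = 36.4; Monopoly: Q = 22.75

In a 4-firm Cournot equilibrium, symmetry and the first-order condition give q = (184.5 − 139)/(5) = 9.1. So Q = 36.4 and P = 148.1.
A monopolist chooses Q where MR = MC. MR = 184.5 − 2Q; setting this equal to 139 gives Q = 22.75 and P = 161.75.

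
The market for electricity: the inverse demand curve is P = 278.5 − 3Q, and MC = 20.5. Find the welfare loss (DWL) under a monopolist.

DWL = 2773.5

Perfect competition: P = MC = 20.5, so 278.5 − 3Q = 20.5 and Q = 86.
A monopolist chooses Q where MR = MC. MR = 278.5 − 6Q; setting this equal to 20.5 gives Q = 43 and P = 149.5.
DWL is the triangle between Q = 43 and Q = 86: ½·(86 − 43)·(149.5 − 20.5) = 2773.5.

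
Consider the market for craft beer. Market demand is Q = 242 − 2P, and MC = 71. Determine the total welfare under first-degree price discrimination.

Inverting demand: P = 121 − 0.5Q.
Under first-degree price discrimination the firm charges each unit its demand price and produces up to where P = MC, i.e. Q = 100. Consumer surplus is zero; producer surplus equals total surplus.
TS = 2500 (equal to competitive TS).

TS = 2500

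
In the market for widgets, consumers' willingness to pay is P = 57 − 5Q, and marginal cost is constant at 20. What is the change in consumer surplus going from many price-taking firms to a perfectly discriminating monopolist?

CS falls by 136.9

Under competition P = MC = 20, so Q = (57 − 20)/5 = 7.4.
CS = ½·(57 − 20)·7.4 = 136.9.
With perfect price discrimination, output is the efficient level Q = 7.4 (where demand meets MC), but every buyer pays their willingness to pay: CS = 0 and PS = total surplus.
CS = 0.
Change in consumer surplus: 0 − 136.9 = −136.9.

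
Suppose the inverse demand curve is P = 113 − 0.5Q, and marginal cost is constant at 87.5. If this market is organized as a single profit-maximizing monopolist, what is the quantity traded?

A monopolist chooses Q where MR = MC. MR = 113 − Q; setting this equal to 87.5 gives Q = 25.5 and P = 100.25.

Q = 25.5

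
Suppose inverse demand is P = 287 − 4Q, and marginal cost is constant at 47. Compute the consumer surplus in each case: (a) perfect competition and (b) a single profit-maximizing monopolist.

Competitive firms price at marginal cost: P = 47, giving Q = 60.
CS = ½·(287 − 47)·60 = 7200.
The monopolist equates marginal revenue to marginal cost: 287 − 8Q = 47, so Q = 30. From demand, P = 167.
CS = ½·(287 − 167)·30 = 1800.

Competition: CS = 7200; Monopoly: CS = 1800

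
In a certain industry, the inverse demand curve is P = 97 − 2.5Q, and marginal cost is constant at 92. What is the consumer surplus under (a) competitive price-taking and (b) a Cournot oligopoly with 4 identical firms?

Competition: CS = 5; Cournot: CS = 3.2

Perfect competition: P = MC = 92, so 97 − 2.5Q = 92 and Q = 2.
CS = ½·(97 − 92)·2 = 5.
Cournot with 4 identical firms: the symmetric best-response condition is 97 − 12.5q = 92. Each firm produces q = 0.4, total output Q = 1.6, price P = 93.
CS = ½·(97 − 93)·1.6 = 3.2.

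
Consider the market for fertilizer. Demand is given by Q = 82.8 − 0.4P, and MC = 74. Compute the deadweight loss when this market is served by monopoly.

Inverting demand: P = 207 − 2.5Q.
Under competition P = MC = 74, so Q = (207 − 74)/2.5 = 53.2.
The monopolist equates marginal revenue to marginal cost: 207 − 5Q = 74, so Q = 26.6. From demand, P = 140.5.
DWL is the triangle between Q = 26.6 and Q = 53.2: ½·(53.2 − 26.6)·(140.5 − 74) = 884.45.

DWL = 884.45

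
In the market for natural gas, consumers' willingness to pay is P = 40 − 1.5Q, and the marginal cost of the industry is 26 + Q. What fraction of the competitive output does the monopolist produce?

The monopolist equates marginal revenue to marginal cost: 40 − 3Q = 26 + Q, so Q = 3.5. From demand, P = 34.75.
Competitive equilibrium sets price equal to marginal cost: 40 − 1.5Q = 26 + Q, so Q = 5.6 and P = 31.6.
Ratio Q_m/Q_c = 3.5/5.6 = 0.625.

Q_m/Q_c = 0.625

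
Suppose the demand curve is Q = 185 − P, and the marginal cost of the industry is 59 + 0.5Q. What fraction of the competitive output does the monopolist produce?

Inverting demand: P = 185 − Q.
Monopoly sets MR = MC: 185 − 2Q = 59 + 0.5Q ⇒ Q = 50.4, P = 185 − 50.4 = 134.6.
Under competition P = MC: 185 − Q = 59 + 0.5Q ⇒ Q = 84, P = 101.
Ratio Q_m/Q_c = 50.4/84 = 0.6.

Q_m/Q_c = 0.6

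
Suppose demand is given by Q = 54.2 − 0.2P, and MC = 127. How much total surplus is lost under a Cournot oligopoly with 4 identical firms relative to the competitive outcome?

Inverting demand: P = 271 − 5Q.
Competitive firms price at marginal cost: P = 127, giving Q = 28.8.
With 4 symmetric Cournot firms, each firm's FOC gives 271 − 25q = 127, so q = 5.76, Q = 4·5.76 = 23.04, and P = 155.8.
DWL is the triangle between Q = 23.04 and Q = 28.8: ½·(28.8 − 23.04)·(155.8 − 127) = 82.944.

DWL = 82.944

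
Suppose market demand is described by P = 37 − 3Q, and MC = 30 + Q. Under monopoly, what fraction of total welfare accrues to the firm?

PS/TS = 0.7

Monopoly sets MR = MC: 37 − 6Q = 30 + Q ⇒ Q = 1, P = 37 − 3·1 = 34.
CS = ½·(37 − 34)·1 = 1.5.
PS = P·Q − VC(Q) = 34·1 − (30·1 + ½·1·1²) = 3.5.
Share captured = PS/TS = 3.5/5 = 0.7.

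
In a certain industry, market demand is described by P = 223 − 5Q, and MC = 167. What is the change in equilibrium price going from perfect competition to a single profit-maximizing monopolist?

Under competition P = MC = 167, so Q = (223 − 167)/5 = 11.2.
A monopolist chooses Q where MR = MC. MR = 223 − 10Q; setting this equal to 167 gives Q = 5.6 and P = 195.
Change in equilibrium price: 195 − 167 = 28.

P rises by 28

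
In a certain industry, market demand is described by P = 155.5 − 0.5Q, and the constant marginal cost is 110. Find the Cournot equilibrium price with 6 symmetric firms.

P = 116.5

Cournot with 6 identical firms: the symmetric best-response condition is 155.5 − 3.5q = 110. Each firm produces q = 13, total output Q = 78, price P = 116.5.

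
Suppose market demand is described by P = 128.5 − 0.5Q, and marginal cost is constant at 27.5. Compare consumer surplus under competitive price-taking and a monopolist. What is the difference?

Under competition P = MC = 27.5, so Q = (128.5 − 27.5)/0.5 = 202.
CS = ½·(128.5 − 27.5)·202 = 10201.
A monopolist chooses Q where MR = MC. MR = 128.5 − Q; setting this equal to 27.5 gives Q = 101 and P = 78.
CS = ½·(128.5 − 78)·101 = 2550.25.
Change in consumer surplus: 2550.25 − 10201 = −7650.75.

Consumer surplus falls by 7650.75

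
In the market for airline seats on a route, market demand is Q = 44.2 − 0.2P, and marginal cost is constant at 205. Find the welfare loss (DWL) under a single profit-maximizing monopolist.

Inverting demand: P = 221 − 5Q.
Competitive firms price at marginal cost: P = 205, giving Q = 3.2.
The monopolist equates marginal revenue to marginal cost: 221 − 10Q = 205, so Q = 1.6. From demand, P = 213.
DWL is the triangle between Q = 1.6 and Q = 3.2: ½·(3.2 − 1.6)·(213 − 205) = 6.4.

DWL = 6.4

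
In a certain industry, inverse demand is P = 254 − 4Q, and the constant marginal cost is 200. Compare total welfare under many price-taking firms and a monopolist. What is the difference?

TS falls by 91.125

Competitive firms price at marginal cost: P = 200, giving Q = 13.5.
CS = ½·(254 − 200)·13.5 = 364.5; PS = (200 − 200)·13.5 = 0; TS = 364.5.
Monopoly sets MR = MC: 254 − 8Q = 200 ⇒ Q = 6.75, P = 254 − 4·6.75 = 227.
CS = ½·(254 − 227)·6.75 = 91.125; PS = (227 − 200)·6.75 = 182.25; TS = 273.375.
Change in total welfare: 273.375 − 364.5 = −91.125.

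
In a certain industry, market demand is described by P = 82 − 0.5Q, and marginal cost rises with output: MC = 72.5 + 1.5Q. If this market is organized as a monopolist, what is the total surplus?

TS = 21.66

The monopolist equates marginal revenue to marginal cost: 82 − Q = 72.5 + 1.5Q, so Q = 3.8. From demand, P = 80.1.
CS = ½·(82 − 80.1)·3.8 = 3.61; PS = (80.1·3.8 − 72.5·3.8 − ½·1.5·3.8²) = 18.05; TS = 21.66.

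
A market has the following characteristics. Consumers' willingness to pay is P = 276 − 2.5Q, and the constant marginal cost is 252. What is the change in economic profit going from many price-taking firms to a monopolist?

Economic profit rises by 57.6

Perfect competition: P = MC = 252, so 276 − 2.5Q = 252 and Q = 9.6.
Profit = (252 − 252)·9.6 = 0.
A monopolist chooses Q where MR = MC. MR = 276 − 5Q; setting this equal to 252 gives Q = 4.8 and P = 264.
Profit = (264 − 252)·4.8 = 57.6.
Change in economic profit: 57.6 − 0 = 57.6.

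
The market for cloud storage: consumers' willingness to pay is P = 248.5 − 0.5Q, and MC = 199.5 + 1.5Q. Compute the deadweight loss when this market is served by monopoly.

DWL = 24.01

Under competition P = MC: 248.5 − 0.5Q = 199.5 + 1.5Q ⇒ Q = 24.5, P = 236.25.
Monopoly sets MR = MC: 248.5 − Q = 199.5 + 1.5Q ⇒ Q = 19.6, P = 248.5 − 0.5·19.6 = 238.7.
CS = ½·(248.5 − 236.25)·24.5 = 2401/16; PS = (236.25·24.5 − 199.5·24.5 − ½·1.5·24.5²) = 7203/16; TS = 600.25.
CS = ½·(248.5 − 238.7)·19.6 = 96.04; PS = (238.7·19.6 − 199.5·19.6 − ½·1.5·19.6²) = 480.2; TS = 576.24.
DWL = 600.25 − 576.24 = 24.01.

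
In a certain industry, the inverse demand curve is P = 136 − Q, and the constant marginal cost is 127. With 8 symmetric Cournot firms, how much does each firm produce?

q_i = 1

With 8 symmetric Cournot firms, each firm's FOC gives 136 − 9q = 127, so q = 1, Q = 8·1 = 8, and P = 128.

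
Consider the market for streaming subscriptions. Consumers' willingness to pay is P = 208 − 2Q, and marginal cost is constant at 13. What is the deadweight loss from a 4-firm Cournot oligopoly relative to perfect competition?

Perfect competition: P = MC = 13, so 208 − 2Q = 13 and Q = 97.5.
Cournot with 4 identical firms: the symmetric best-response condition is 208 − 10q = 13. Each firm produces q = 19.5, total output Q = 78, price P = 52.
DWL is the triangle between Q = 78 and Q = 97.5: ½·(97.5 − 78)·(52 − 13) = 380.25.

DWL = 380.25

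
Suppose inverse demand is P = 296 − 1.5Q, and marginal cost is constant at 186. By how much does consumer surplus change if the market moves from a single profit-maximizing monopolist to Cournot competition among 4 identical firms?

Monopoly sets MR = MC: 296 − 3Q = 186 ⇒ Q = 110/3, P = 296 − 1.5·110/3 = 241.
CS = ½·(296 − 241)·110/3 = 3025/3.
With 4 symmetric Cournot firms, each firm's FOC gives 296 − 7.5q = 186, so q = 44/3, Q = 4·44/3 = 176/3, and P = 208.
CS = ½·(296 − 208)·176/3 = 7744/3.
Change in consumer surplus: 7744/3 − 3025/3 = 1573.

Consumer surplus rises by 1573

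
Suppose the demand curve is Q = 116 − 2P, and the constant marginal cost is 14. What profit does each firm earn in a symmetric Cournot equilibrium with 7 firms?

Inverting demand: P = 58 − 0.5Q.
With 7 symmetric Cournot firms, each firm's FOC gives 58 − 4q = 14, so q = 11, Q = 7·11 = 77, and P = 19.5.
Each firm's profit = (19.5 − 14)·11 = 60.5.

π_i = 60.5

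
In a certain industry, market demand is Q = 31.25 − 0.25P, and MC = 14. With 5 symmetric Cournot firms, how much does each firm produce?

Inverting demand: P = 125 − 4Q.
With 5 symmetric Cournot firms, each firm's FOC gives 125 − 24q = 14, so q = 4.625, Q = 5·4.625 = 23.125, and P = 32.5.

q_i = 4.625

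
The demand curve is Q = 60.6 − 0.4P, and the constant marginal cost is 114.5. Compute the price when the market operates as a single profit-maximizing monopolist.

P = 133

Inverting demand: P = 151.5 − 2.5Q.
A monopolist chooses Q where MR = MC. MR = 151.5 − 5Q; setting this equal to 114.5 gives Q = 7.4 and P = 133.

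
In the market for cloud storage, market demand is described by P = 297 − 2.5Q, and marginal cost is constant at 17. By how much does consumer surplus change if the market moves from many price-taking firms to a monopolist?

Under competition P = MC = 17, so Q = (297 − 17)/2.5 = 112.
CS = ½·(297 − 17)·112 = 15680.
Monopoly sets MR = MC: 297 − 5Q = 17 ⇒ Q = 56, P = 297 − 2.5·56 = 157.
CS = ½·(297 − 157)·56 = 3920.
Change in consumer surplus: 3920 − 15680 = −11760.

Consumer surplus falls by 11760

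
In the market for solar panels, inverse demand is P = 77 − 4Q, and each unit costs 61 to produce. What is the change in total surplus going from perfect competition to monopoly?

Perfect competition: P = MC = 61, so 77 − 4Q = 61 and Q = 4.
CS = ½·(77 − 61)·4 = 32; PS = (61 − 61)·4 = 0; TS = 32.
Monopoly sets MR = MC: 77 − 8Q = 61 ⇒ Q = 2, P = 77 − 4·2 = 69.
CS = ½·(77 − 69)·2 = 8; PS = (69 − 61)·2 = 16; TS = 24.
Change in total surplus: 24 − 32 = −8.

TS falls by 8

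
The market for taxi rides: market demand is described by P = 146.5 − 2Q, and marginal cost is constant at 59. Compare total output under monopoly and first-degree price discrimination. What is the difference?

Q rises by 21.875

A monopolist chooses Q where MR = MC. MR = 146.5 − 4Q; setting this equal to 59 gives Q = 21.875 and P = 102.75.
Under first-degree price discrimination the firm charges each unit its demand price and produces up to where P = MC, i.e. Q = 43.75. Consumer surplus is zero; producer surplus equals total surplus.
Change in total output: 43.75 − 21.875 = 21.875.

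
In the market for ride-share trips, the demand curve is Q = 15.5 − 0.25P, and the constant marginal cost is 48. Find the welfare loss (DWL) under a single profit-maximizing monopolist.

DWL = 6.125

Inverting demand: P = 62 − 4Q.
Perfect competition: P = MC = 48, so 62 − 4Q = 48 and Q = 3.5.
The monopolist equates marginal revenue to marginal cost: 62 − 8Q = 48, so Q = 1.75. From demand, P = 55.
DWL is the triangle between Q = 1.75 and Q = 3.5: ½·(3.5 − 1.75)·(55 − 48) = 6.125.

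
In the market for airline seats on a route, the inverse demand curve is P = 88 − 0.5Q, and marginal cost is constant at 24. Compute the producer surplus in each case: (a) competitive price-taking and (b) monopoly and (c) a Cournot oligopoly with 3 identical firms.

Competitive firms price at marginal cost: P = 24, giving Q = 128.
PS = (24 − 24)·128 = 0.
A monopolist chooses Q where MR = MC. MR = 88 − Q; setting this equal to 24 gives Q = 64 and P = 56.
PS = (56 − 24)·64 = 2048.
Cournot with 3 identical firms: the symmetric best-response condition is 88 − 2q = 24. Each firm produces q = 32, total output Q = 96, price P = 40.
PS = (40 − 24)·96 = 1536.

Competition: PS = 0; Monopoly: PS = 2048; Cournot: PS = 1536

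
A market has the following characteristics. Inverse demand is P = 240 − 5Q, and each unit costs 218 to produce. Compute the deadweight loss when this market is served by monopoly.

Under competition P = MC = 218, so Q = (240 − 218)/5 = 4.4.
Monopoly sets MR = MC: 240 − 10Q = 218 ⇒ Q = 2.2, P = 240 − 5·2.2 = 229.
DWL is the triangle between Q = 2.2 and Q = 4.4: ½·(4.4 − 2.2)·(229 − 218) = 12.1.

DWL = 12.1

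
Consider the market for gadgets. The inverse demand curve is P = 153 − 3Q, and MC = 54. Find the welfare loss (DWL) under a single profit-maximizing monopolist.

DWL = 408.375

Under competition P = MC = 54, so Q = (153 − 54)/3 = 33.
Monopoly sets MR = MC: 153 − 6Q = 54 ⇒ Q = 16.5, P = 153 − 3·16.5 = 103.5.
DWL is the triangle between Q = 16.5 and Q = 33: ½·(33 − 16.5)·(103.5 − 54) = 408.375.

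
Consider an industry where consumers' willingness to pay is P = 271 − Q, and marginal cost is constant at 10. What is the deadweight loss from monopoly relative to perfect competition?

DWL = 8515.125

Perfect competition: P = MC = 10, so 271 − Q = 10 and Q = 261.
The monopolist equates marginal revenue to marginal cost: 271 − 2Q = 10, so Q = 130.5. From demand, P = 140.5.
DWL is the triangle between Q = 130.5 and Q = 261: ½·(261 − 130.5)·(140.5 − 10) = 8515.125.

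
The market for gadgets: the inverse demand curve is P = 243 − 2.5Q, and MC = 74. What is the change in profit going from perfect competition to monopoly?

Competitive firms price at marginal cost: P = 74, giving Q = 67.6.
Profit = (74 − 74)·67.6 = 0.
Monopoly sets MR = MC: 243 − 5Q = 74 ⇒ Q = 33.8, P = 243 − 2.5·33.8 = 158.5.
Profit = (158.5 − 74)·33.8 = 2856.1.
Change in profit: 2856.1 − 0 = 2856.1.

π rises by 2856.1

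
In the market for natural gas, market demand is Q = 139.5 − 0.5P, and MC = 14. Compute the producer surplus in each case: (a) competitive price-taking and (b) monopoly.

Inverting demand: P = 279 − 2Q.
Perfect competition: P = MC = 14, so 279 − 2Q = 14 and Q = 132.5.
PS = (14 − 14)·132.5 = 0.
The monopolist equates marginal revenue to marginal cost: 279 − 4Q = 14, so Q = 66.25. From demand, P = 146.5.
PS = (146.5 − 14)·66.25 = 8778.125.

Competition: PS = 0; Monopoly: PS = 8778.125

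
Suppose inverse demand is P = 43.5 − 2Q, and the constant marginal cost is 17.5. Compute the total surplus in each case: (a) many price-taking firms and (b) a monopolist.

Under competition P = MC = 17.5, so Q = (43.5 − 17.5)/2 = 13.
CS = ½·(43.5 − 17.5)·13 = 169; PS = (17.5 − 17.5)·13 = 0; TS = 169.
A monopolist chooses Q where MR = MC. MR = 43.5 − 4Q; setting this equal to 17.5 gives Q = 6.5 and P = 30.5.
CS = ½·(43.5 − 30.5)·6.5 = 42.25; PS = (30.5 − 17.5)·6.5 = 84.5; TS = 126.75.

Competition: TS = 169; Monopoly: TS = 126.75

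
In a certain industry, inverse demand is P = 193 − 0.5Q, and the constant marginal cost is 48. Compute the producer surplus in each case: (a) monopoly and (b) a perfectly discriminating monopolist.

Monopoly: PS = 10512.5; Perfect PD: PS = 21025

The monopolist equates marginal revenue to marginal cost: 193 − Q = 48, so Q = 145. From demand, P = 120.5.
PS = (120.5 − 48)·145 = 10512.5.
Under first-degree price discrimination the firm charges each unit its demand price and produces up to where P = MC, i.e. Q = 290. Consumer surplus is zero; producer surplus equals total surplus.
PS = ½·(193 − 48)·290 = 21025.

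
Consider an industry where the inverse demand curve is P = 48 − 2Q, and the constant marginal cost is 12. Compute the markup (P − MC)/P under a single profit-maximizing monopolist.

A monopolist chooses Q where MR = MC. MR = 48 − 4Q; setting this equal to 12 gives Q = 9 and P = 30.
Lerner index = (P − MC)/P = (30 − 12)/30 = 0.6.

Lerner index = 0.6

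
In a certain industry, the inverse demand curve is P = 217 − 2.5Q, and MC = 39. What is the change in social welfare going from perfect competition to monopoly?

Social welfare falls by 1584.2

Under competition P = MC = 39, so Q = (217 − 39)/2.5 = 71.2.
CS = ½·(217 − 39)·71.2 = 6336.8; PS = (39 − 39)·71.2 = 0; TS = 6336.8.
A monopolist chooses Q where MR = MC. MR = 217 − 5Q; setting this equal to 39 gives Q = 35.6 and P = 128.
CS = ½·(217 − 128)·35.6 = 1584.2; PS = (128 − 39)·35.6 = 3168.4; TS = 4752.6.
Change in social welfare: 4752.6 − 6336.8 = −1584.2.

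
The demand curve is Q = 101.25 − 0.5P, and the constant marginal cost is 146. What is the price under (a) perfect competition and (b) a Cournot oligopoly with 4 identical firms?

Competition: P = 146; Cournot: P = 157.3

Inverting demand: P = 202.5 − 2Q.
Competitive firms price at marginal cost: P = 146, giving Q = 28.25.
Cournot with 4 identical firms: the symmetric best-response condition is 202.5 − 10q = 146. Each firm produces q = 5.65, total output Q = 22.6, price P = 157.3.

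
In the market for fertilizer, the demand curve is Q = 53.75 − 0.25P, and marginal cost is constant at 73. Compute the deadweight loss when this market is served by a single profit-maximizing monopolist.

Inverting demand: P = 215 − 4Q.
Competitive firms price at marginal cost: P = 73, giving Q = 35.5.
The monopolist equates marginal revenue to marginal cost: 215 − 8Q = 73, so Q = 17.75. From demand, P = 144.
DWL is the triangle between Q = 17.75 and Q = 35.5: ½·(35.5 − 17.75)·(144 − 73) = 630.125.

DWL = 630.125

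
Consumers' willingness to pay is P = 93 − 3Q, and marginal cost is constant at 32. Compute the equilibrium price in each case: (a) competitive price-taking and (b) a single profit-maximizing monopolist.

Competition: P = 32; Monopoly: P = 62.5

Competitive firms price at marginal cost: P = 32, giving Q = 61/3.
A monopolist chooses Q where MR = MC. MR = 93 − 6Q; setting this equal to 32 gives Q = 61/6 and P = 62.5.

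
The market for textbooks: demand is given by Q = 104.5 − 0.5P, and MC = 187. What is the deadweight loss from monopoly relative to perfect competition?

Inverting demand: P = 209 − 2Q.
Under competition P = MC = 187, so Q = (209 − 187)/2 = 11.
The monopolist equates marginal revenue to marginal cost: 209 − 4Q = 187, so Q = 5.5. From demand, P = 198.
DWL is the triangle between Q = 5.5 and Q = 11: ½·(11 − 5.5)·(198 − 187) = 30.25.

DWL = 30.25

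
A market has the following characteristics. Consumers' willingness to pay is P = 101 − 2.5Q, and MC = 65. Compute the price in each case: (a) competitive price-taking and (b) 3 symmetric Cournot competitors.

Competitive firms price at marginal cost: P = 65, giving Q = 14.4.
In a 3-firm Cournot equilibrium, symmetry and the first-order condition give q = (101 − 65)/(10) = 3.6. So Q = 10.8 and P = 74.

Competition: P = 65; Cournot: P = 74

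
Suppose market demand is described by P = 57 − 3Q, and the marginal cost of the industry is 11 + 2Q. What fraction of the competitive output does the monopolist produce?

Q_m/Q_c = 0.625

Monopoly sets MR = MC: 57 − 6Q = 11 + 2Q ⇒ Q = 5.75, P = 57 − 3·5.75 = 39.75.
Under competition P = MC: 57 − 3Q = 11 + 2Q ⇒ Q = 9.2, P = 29.4.
Ratio Q_m/Q_c = 5.75/9.2 = 0.625.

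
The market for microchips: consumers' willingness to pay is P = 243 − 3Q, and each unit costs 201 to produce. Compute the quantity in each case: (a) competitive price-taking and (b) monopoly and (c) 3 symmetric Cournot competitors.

Perfect competition: P = MC = 201, so 243 − 3Q = 201 and Q = 14.
Monopoly sets MR = MC: 243 − 6Q = 201 ⇒ Q = 7, P = 243 − 3·7 = 222.
In a 3-firm Cournot equilibrium, symmetry and the first-order condition give q = (243 − 201)/(12) = 3.5. So Q = 10.5 and P = 211.5.

Competition: Q = 14; Monopoly: Q = 7; Cournot: Q = 10.5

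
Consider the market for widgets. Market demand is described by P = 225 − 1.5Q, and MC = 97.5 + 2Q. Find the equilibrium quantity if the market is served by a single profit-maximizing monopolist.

Q = 25.5

The monopolist equates marginal revenue to marginal cost: 225 − 3Q = 97.5 + 2Q, so Q = 25.5. From demand, P = 186.75.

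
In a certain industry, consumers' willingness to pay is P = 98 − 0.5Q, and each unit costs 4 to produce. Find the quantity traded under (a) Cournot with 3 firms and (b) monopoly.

With 3 symmetric Cournot firms, each firm's FOC gives 98 − 2q = 4, so q = 47, Q = 3·47 = 141, and P = 27.5.
A monopolist chooses Q where MR = MC. MR = 98 − Q; setting this equal to 4 gives Q = 94 and P = 51.

Cournot: Q = 141; Monopoly: Q = 94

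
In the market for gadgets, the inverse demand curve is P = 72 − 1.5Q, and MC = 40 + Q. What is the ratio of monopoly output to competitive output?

A monopolist chooses Q where MR = MC. MR = 72 − 3Q; setting this equal to 40 + Q gives Q = 8 and P = 60.
Under competition P = MC: 72 − 1.5Q = 40 + Q ⇒ Q = 12.8, P = 52.8.
Ratio Q_m/Q_c = 8/12.8 = 0.625.

Q_m/Q_c = 0.625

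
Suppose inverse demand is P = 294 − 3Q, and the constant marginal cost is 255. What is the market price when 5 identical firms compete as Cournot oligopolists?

P = 261.5

Cournot with 5 identical firms: the symmetric best-response condition is 294 − 18q = 255. Each firm produces q = 13/6, total output Q = 65/6, price P = 261.5.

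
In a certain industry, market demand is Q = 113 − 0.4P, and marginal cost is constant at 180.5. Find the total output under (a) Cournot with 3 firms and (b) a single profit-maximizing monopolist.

Cournot: Q = 30.6; Monopoly: Q = 20.4

Inverting demand: P = 282.5 − 2.5Q.
Cournot with 3 identical firms: the symmetric best-response condition is 282.5 − 10q = 180.5. Each firm produces q = 10.2, total output Q = 30.6, price P = 206.
The monopolist equates marginal revenue to marginal cost: 282.5 − 5Q = 180.5, so Q = 20.4. From demand, P = 231.5.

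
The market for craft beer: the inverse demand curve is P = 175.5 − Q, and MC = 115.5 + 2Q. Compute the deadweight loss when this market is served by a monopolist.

Under competition P = MC: 175.5 − Q = 115.5 + 2Q ⇒ Q = 20, P = 155.5.
Monopoly sets MR = MC: 175.5 − 2Q = 115.5 + 2Q ⇒ Q = 15, P = 175.5 − 15 = 160.5.
CS = ½·(175.5 − 155.5)·20 = 200; PS = (155.5·20 − 115.5·20 − ½·2·20²) = 400; TS = 600.
CS = ½·(175.5 − 160.5)·15 = 112.5; PS = (160.5·15 − 115.5·15 − ½·2·15²) = 450; TS = 562.5.
DWL = 600 − 562.5 = 37.5.

DWL = 37.5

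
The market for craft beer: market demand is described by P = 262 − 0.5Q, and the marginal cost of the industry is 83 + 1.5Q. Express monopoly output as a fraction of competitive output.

A monopolist chooses Q where MR = MC. MR = 262 − Q; setting this equal to 83 + 1.5Q gives Q = 71.6 and P = 226.2.
Under competition P = MC: 262 − 0.5Q = 83 + 1.5Q ⇒ Q = 89.5, P = 217.25.
Ratio Q_m/Q_c = 71.6/89.5 = 0.8.

Q_m/Q_c = 0.8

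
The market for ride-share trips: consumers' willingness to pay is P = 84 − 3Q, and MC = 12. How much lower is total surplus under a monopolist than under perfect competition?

TS falls by 216

Under competition P = MC = 12, so Q = (84 − 12)/3 = 24.
CS = ½·(84 − 12)·24 = 864; PS = (12 − 12)·24 = 0; TS = 864.
A monopolist chooses Q where MR = MC. MR = 84 − 6Q; setting this equal to 12 gives Q = 12 and P = 48.
CS = ½·(84 − 48)·12 = 216; PS = (48 − 12)·12 = 432; TS = 648.
Change in total surplus: 648 − 864 = −216.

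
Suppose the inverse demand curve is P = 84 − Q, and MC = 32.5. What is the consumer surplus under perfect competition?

CS = 1326.125

Competitive firms price at marginal cost: P = 32.5, giving Q = 51.5.
CS = ½·(84 − 32.5)·51.5 = 1326.125.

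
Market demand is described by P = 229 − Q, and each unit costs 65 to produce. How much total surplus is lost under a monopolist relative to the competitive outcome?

Perfect competition: P = MC = 65, so 229 − Q = 65 and Q = 164.
A monopolist chooses Q where MR = MC. MR = 229 − 2Q; setting this equal to 65 gives Q = 82 and P = 147.
DWL is the triangle between Q = 82 and Q = 164: ½·(164 − 82)·(147 − 65) = 3362.

DWL = 3362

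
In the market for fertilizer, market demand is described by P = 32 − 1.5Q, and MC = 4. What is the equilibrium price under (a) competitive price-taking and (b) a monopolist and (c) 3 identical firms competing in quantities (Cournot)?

Competition: P = 4; Monopoly: P = 18; Cournot: P = 11

Under competition P = MC = 4, so Q = (32 − 4)/1.5 = 56/3.
The monopolist equates marginal revenue to marginal cost: 32 − 3Q = 4, so Q = 28/3. From demand, P = 18.
With 3 symmetric Cournot firms, each firm's FOC gives 32 − 6q = 4, so q = 14/3, Q = 3·14/3 = 14, and P = 11.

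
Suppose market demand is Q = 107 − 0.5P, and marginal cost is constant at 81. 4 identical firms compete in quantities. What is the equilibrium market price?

P = 107.6

Inverting demand: P = 214 − 2Q.
In a 4-firm Cournot equilibrium, symmetry and the first-order condition give q = (214 − 81)/(10) = 13.3. So Q = 53.2 and P = 107.6.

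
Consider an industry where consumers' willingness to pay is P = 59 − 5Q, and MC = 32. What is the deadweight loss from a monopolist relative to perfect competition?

DWL = 18.225

Under competition P = MC = 32, so Q = (59 − 32)/5 = 5.4.
The monopolist equates marginal revenue to marginal cost: 59 − 10Q = 32, so Q = 2.7. From demand, P = 45.5.
DWL is the triangle between Q = 2.7 and Q = 5.4: ½·(5.4 − 2.7)·(45.5 − 32) = 18.225.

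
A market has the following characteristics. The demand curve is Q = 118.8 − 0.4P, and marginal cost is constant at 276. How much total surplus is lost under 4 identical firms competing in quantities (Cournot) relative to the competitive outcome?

DWL = 3.528

Inverting demand: P = 297 − 2.5Q.
Under competition P = MC = 276, so Q = (297 − 276)/2.5 = 8.4.
In a 4-firm Cournot equilibrium, symmetry and the first-order condition give q = (297 − 276)/(12.5) = 1.68. So Q = 6.72 and P = 280.2.
DWL is the triangle between Q = 6.72 and Q = 8.4: ½·(8.4 − 6.72)·(280.2 − 276) = 3.528.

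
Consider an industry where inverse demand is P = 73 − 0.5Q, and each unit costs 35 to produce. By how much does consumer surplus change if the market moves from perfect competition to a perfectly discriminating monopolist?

CS falls by 1444

Competitive firms price at marginal cost: P = 35, giving Q = 76.
CS = ½·(73 − 35)·76 = 1444.
With perfect price discrimination, output is the efficient level Q = 76 (where demand meets MC), but every buyer pays their willingness to pay: CS = 0 and PS = total surplus.
CS = 0.
Change in consumer surplus: 0 − 1444 = −1444.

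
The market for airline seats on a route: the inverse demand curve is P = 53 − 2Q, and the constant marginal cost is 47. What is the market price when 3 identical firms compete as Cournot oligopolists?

P = 48.5

With 3 symmetric Cournot firms, each firm's FOC gives 53 − 8q = 47, so q = 0.75, Q = 3·0.75 = 2.25, and P = 48.5.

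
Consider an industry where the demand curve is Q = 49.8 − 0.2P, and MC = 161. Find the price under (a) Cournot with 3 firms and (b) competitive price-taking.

Inverting demand: P = 249 − 5Q.
In a 3-firm Cournot equilibrium, symmetry and the first-order condition give q = (249 − 161)/(20) = 4.4. So Q = 13.2 and P = 183.
Perfect competition: P = MC = 161, so 249 − 5Q = 161 and Q = 17.6.

Cournot: P = 183; Competition: P = 161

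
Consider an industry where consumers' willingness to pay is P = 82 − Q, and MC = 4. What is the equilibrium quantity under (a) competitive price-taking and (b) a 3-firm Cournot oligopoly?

Competition: Q = 78; Cournot: Q = 58.5

Under competition P = MC = 4, so Q = (82 − 4)/1 = 78.
Cournot with 3 identical firms: the symmetric best-response condition is 82 − 4q = 4. Each firm produces q = 19.5, total output Q = 58.5, price P = 23.5.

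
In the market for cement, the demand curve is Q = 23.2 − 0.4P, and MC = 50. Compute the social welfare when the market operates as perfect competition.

Inverting demand: P = 58 − 2.5Q.
Perfect competition: P = MC = 50, so 58 − 2.5Q = 50 and Q = 3.2.
CS = ½·(58 − 50)·3.2 = 12.8; PS = (50 − 50)·3.2 = 0; TS = 12.8.

TS = 12.8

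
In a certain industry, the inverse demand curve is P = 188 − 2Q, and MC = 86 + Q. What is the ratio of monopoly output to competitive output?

Q_m/Q_c = 0.6

Monopoly sets MR = MC: 188 − 4Q = 86 + Q ⇒ Q = 20.4, P = 188 − 2·20.4 = 147.2.
Competitive equilibrium sets price equal to marginal cost: 188 − 2Q = 86 + Q, so Q = 34 and P = 120.
Ratio Q_m/Q_c = 20.4/34 = 0.6.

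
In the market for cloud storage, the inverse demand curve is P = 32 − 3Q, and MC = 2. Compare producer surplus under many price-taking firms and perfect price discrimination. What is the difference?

Producer surplus rises by 150

Under competition P = MC = 2, so Q = (32 − 2)/3 = 10.
PS = (2 − 2)·10 = 0.
A perfectly discriminating monopolist sells every unit with P(Q) ≥ MC(Q), so output equals the competitive quantity Q = 10. Each buyer pays their reservation price, so CS = 0 and the firm captures all surplus.
PS = ½·(32 − 2)·10 = 150.
Change in producer surplus: 150 − 0 = 150.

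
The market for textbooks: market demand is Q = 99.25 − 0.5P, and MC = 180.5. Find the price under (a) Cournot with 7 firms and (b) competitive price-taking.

Inverting demand: P = 198.5 − 2Q.
With 7 symmetric Cournot firms, each firm's FOC gives 198.5 − 16q = 180.5, so q = 1.125, Q = 7·1.125 = 7.875, and P = 182.75.
Perfect competition: P = MC = 180.5, so 198.5 − 2Q = 180.5 and Q = 9.

Cournot: P = 182.75; Competition: P = 180.5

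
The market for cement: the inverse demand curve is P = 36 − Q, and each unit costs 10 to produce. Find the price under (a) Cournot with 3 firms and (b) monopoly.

Cournot: P = 16.5; Monopoly: P = 23

In a 3-firm Cournot equilibrium, symmetry and the first-order condition give q = (36 − 10)/(4) = 6.5. So Q = 19.5 and P = 16.5.
A monopolist chooses Q where MR = MC. MR = 36 − 2Q; setting this equal to 10 gives Q = 13 and P = 23.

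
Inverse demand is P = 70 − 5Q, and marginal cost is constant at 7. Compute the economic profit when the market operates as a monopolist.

Profit = 198.45

The monopolist equates marginal revenue to marginal cost: 70 − 10Q = 7, so Q = 6.3. From demand, P = 38.5.
Profit = (38.5 − 7)·6.3 = 198.45.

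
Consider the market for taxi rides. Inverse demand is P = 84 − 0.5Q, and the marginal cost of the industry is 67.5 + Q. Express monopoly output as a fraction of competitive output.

Q_m/Q_c = 0.75

Monopoly sets MR = MC: 84 − Q = 67.5 + Q ⇒ Q = 8.25, P = 84 − 0.5·8.25 = 79.875.
Competitive equilibrium sets price equal to marginal cost: 84 − 0.5Q = 67.5 + Q, so Q = 11 and P = 78.5.
Ratio Q_m/Q_c = 8.25/11 = 0.75.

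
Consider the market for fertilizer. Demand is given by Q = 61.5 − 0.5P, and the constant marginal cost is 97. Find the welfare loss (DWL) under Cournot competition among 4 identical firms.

Inverting demand: P = 123 − 2Q.
Perfect competition: P = MC = 97, so 123 − 2Q = 97 and Q = 13.
In a 4-firm Cournot equilibrium, symmetry and the first-order condition give q = (123 − 97)/(10) = 2.6. So Q = 10.4 and P = 102.2.
DWL is the triangle between Q = 10.4 and Q = 13: ½·(13 − 10.4)·(102.2 − 97) = 6.76.

DWL = 6.76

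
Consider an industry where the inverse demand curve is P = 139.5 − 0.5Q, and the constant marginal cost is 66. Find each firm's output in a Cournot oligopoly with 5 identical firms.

q_i = 24.5

With 5 symmetric Cournot firms, each firm's FOC gives 139.5 − 3q = 66, so q = 24.5, Q = 5·24.5 = 122.5, and P = 78.25.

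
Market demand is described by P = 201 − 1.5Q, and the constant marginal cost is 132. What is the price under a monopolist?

Monopoly sets MR = MC: 201 − 3Q = 132 ⇒ Q = 23, P = 201 − 1.5·23 = 166.5.

P = 166.5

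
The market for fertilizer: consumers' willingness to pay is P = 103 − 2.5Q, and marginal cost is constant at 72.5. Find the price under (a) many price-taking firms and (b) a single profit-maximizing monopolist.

Competition: P = 72.5; Monopoly: P = 87.75

Competitive firms price at marginal cost: P = 72.5, giving Q = 12.2.
The monopolist equates marginal revenue to marginal cost: 103 − 5Q = 72.5, so Q = 6.1. From demand, P = 87.75.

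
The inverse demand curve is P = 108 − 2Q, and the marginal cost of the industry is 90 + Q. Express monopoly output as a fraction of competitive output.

Q_m/Q_c = 0.6

The monopolist equates marginal revenue to marginal cost: 108 − 4Q = 90 + Q, so Q = 3.6. From demand, P = 100.8.
Competitive equilibrium sets price equal to marginal cost: 108 − 2Q = 90 + Q, so Q = 6 and P = 96.
Ratio Q_m/Q_c = 3.6/6 = 0.6.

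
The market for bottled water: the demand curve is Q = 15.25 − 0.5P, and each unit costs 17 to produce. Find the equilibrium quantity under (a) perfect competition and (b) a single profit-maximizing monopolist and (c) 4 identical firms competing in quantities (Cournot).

Inverting demand: P = 30.5 − 2Q.
Competitive firms price at marginal cost: P = 17, giving Q = 6.75.
A monopolist chooses Q where MR = MC. MR = 30.5 − 4Q; setting this equal to 17 gives Q = 3.375 and P = 23.75.
In a 4-firm Cournot equilibrium, symmetry and the first-order condition give q = (30.5 − 17)/(10) = 1.35. So Q = 5.4 and P = 19.7.

Competition: Q = 6.75; Monopoly: Q = 3.375; Cournot: Q = 5.4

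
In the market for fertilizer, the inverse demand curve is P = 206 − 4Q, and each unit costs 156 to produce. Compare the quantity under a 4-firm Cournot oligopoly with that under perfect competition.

Cournot: Q = 10; Competition: Q = 12.5

Cournot with 4 identical firms: the symmetric best-response condition is 206 − 20q = 156. Each firm produces q = 2.5, total output Q = 10, price P = 166.
Perfect competition: P = MC = 156, so 206 − 4Q = 156 and Q = 12.5.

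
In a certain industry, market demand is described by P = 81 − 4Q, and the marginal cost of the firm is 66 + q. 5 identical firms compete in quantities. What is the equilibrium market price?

With 5 symmetric Cournot firms, each firm's FOC gives 81 − 24q = 66 + q, so q = 0.6, Q = 5·0.6 = 3, and P = 69.

P = 69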